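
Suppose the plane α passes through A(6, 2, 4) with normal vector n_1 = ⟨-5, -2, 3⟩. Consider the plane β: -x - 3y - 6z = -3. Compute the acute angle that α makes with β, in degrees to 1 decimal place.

80.4

α: n_1·r = n_1·A gives -5x - 2y + 3z = -22.
cos θ = |n₁·n₂| / (|n₁||n₂|) = |-7| / (√38 · √46).
θ = arccos(0.16743) ≈ 80.4°.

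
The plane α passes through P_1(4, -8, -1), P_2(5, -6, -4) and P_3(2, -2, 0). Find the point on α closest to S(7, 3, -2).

P_1P_2 = (1, 2, -3), P_1P_3 = (-2, 6, 1); a normal to α is P_1P_2 × P_1P_3 = (20, 5, 10).
Using P_1: α has equation 20x + 5y + 10z = 30.
Foot = S − λn with λ = (n·S − d)/|n|² = (135 − 30)/525 = 1/5.
Foot = (7, 3, -2) − (1/5)·(20, 5, 10) = (3, 2, -4).

(3, 2, -4)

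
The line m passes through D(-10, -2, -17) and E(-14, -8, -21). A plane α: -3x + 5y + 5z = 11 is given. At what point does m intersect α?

A direction vector for m is E − D = (-4, -6, -4).
Substitute r = (-10, -2, -17) + t(-4, -6, -4) into the plane: -65 + (-38)t = 11, so t = -2.
Intersection: (-10, -2, -17) + (-2)·(-4, -6, -4) = (-2, 10, -9).

(-2, 10, -9)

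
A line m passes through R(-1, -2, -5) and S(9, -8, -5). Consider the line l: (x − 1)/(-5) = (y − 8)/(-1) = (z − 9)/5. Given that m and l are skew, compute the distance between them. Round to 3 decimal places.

A direction vector for m is S − R = (10, -6, 0).
l has direction (-5, -1, 5) through (1, 8, 9).
Common perpendicular direction n = (10, -6, 0) × (-5, -1, 5) = (-30, -50, -40).
With w = (1, 8, 9) − (-1, -2, -5) = (2, 10, 14), w · n = -1120.
Distance = |w · n| / |n| = |-1120| / √5000 ≈ 15.839.

15.839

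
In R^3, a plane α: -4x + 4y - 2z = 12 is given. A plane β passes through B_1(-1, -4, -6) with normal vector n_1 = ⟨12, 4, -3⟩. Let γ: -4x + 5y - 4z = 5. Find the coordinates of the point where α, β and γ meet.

(-1, 5, 6)

β: n_1·r = n_1·B_1 gives 12x + 4y - 3z = -10.
Solving the 3×3 linear system -4x + 4y - 2z = 12, 12x + 4y - 3z = -10, -4x + 5y - 4z = 5 (e.g. by elimination or Cramer's rule, determinant = 92) gives (-1, 5, 6).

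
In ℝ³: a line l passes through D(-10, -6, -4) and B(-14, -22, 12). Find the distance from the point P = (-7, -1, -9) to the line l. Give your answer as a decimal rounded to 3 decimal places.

1.723

A direction vector for l is B − D = (-4, -16, 16).
Taking (-10, -6, -4) on l with direction v = (-4, -16, 16): w = P − (-10, -6, -4) = (3, 5, -5), and w × v = (0, -28, -28).
Distance = |w × v| / |v| = √1568 / √528 ≈ 1.723.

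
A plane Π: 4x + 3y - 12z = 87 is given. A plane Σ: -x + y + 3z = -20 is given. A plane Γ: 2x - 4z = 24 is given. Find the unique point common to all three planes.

Solving the 3×3 linear system 4x + 3y - 12z = 87, -x + y + 3z = -20, 2x - 4z = 24 (e.g. by elimination or Cramer's rule, determinant = 14) gives (-6, 1, -9).

(-6, 1, -9)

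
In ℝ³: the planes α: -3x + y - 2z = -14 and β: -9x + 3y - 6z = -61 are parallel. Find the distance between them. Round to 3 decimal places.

Rescale β by 1/3: -3x + y - 2z = -61/3. Then distance = |-14 − (-61/3)| / √14 ≈ 1.693.

1.693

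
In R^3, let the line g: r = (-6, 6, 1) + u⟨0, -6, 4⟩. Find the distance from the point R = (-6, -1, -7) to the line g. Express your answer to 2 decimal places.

Taking (-6, 6, 1) on g with direction v = (0, -6, 4): w = R − (-6, 6, 1) = (0, -7, -8), and w × v = (-76, 0, 0).
Distance = |w × v| / |v| = √5776 / √52 ≈ 10.54.

10.54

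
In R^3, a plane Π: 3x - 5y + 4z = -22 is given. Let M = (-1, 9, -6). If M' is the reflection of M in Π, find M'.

(5, -1, 2)

λ = (n·M − d)/|n|² = (-72 − (-22))/50 = -1.
Reflection = M − 2λn = (-1, 9, -6) − (-2)·(3, -5, 4) = (5, -1, 2).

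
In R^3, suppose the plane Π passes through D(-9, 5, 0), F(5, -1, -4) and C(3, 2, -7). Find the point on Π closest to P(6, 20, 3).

DF = (14, -6, -4), DC = (12, -3, -7); a normal to Π is DF × DC = (30, 50, 30).
Using D: Π has equation 30x + 50y + 30z = -20.
Foot = P − λn with λ = (n·P − d)/|n|² = (1270 − (-20))/4300 = 3/10.
Foot = (6, 20, 3) − (3/10)·(30, 50, 30) = (-3, 5, -6).

(-3, 5, -6)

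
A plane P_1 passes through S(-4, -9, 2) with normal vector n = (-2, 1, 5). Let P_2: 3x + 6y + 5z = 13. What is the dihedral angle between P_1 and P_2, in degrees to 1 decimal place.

P_1: n·r = n·S gives -2x + y + 5z = 9.
cos θ = |n₁·n₂| / (|n₁||n₂|) = |25| / (√30 · √70).
θ = arccos(0.54554) ≈ 56.9°.

56.9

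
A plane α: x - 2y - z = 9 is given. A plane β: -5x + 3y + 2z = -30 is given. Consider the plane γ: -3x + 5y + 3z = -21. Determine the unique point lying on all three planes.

(6, -6, 9)

Solving the 3×3 linear system x - 2y - z = 9, -5x + 3y + 2z = -30, -3x + 5y + 3z = -21 (e.g. by elimination or Cramer's rule, determinant = -3) gives (6, -6, 9).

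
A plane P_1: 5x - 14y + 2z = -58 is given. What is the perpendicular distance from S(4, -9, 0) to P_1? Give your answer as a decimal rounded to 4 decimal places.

13.6000

n·S − d = (5)·(4) + (-14)·(-9) + (2)·(0) − (-58) = 204; |n| = √225.
Distance = |204| / √225 = 204/√225 ≈ 13.6000.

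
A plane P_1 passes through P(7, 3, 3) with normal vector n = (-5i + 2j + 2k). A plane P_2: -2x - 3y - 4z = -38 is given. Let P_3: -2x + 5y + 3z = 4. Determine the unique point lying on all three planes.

(7, 0, 6)

P_1: n·r = n·P gives -5x + 2y + 2z = -23.
Solving the 3×3 linear system -5x + 2y + 2z = -23, -2x - 3y - 4z = -38, -2x + 5y + 3z = 4 (e.g. by elimination or Cramer's rule, determinant = -59) gives (7, 0, 6).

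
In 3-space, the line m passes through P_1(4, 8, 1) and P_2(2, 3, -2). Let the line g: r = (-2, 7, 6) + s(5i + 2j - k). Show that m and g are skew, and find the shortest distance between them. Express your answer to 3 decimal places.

1.920

A direction vector for m is P_2 − P_1 = (-2, -5, -3).
Common perpendicular direction n = (-2, -5, -3) × (5, 2, -1) = (11, -17, 21).
With w = (-2, 7, 6) − (4, 8, 1) = (-6, -1, 5), w · n = 56.
Since n ≠ 0 the lines are not parallel, and w · n = 56 ≠ 0 so they do not intersect; hence they are skew.
Distance = |w · n| / |n| = |56| / √851 ≈ 1.920.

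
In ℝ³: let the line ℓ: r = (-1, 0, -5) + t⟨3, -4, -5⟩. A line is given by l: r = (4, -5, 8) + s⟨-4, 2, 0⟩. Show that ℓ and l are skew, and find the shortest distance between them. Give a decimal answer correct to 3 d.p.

7.348

Common perpendicular direction n = (3, -4, -5) × (-4, 2, 0) = (10, 20, -10).
With w = (4, -5, 8) − (-1, 0, -5) = (5, -5, 13), w · n = -180.
Since n ≠ 0 the lines are not parallel, and w · n = -180 ≠ 0 so they do not intersect; hence they are skew.
Distance = |w · n| / |n| = |-180| / √600 ≈ 7.348.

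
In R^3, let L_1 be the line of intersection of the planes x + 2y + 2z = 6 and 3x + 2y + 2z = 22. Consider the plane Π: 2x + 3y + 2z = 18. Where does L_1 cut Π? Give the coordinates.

Direction of L_1: (1, 2, 2) × (3, 2, 2) = (0, 4, -4).
A point on L_1: solving the two plane equations with y = 1 gives (8, 1, -2).
Substitute r = (8, 1, -2) + t(0, 4, -4) into the plane: 15 + 4t = 18, so t = 3/4.
Intersection: (8, 1, -2) + (3/4)·(0, 4, -4) = (8, 4, -5).

(8, 4, -5)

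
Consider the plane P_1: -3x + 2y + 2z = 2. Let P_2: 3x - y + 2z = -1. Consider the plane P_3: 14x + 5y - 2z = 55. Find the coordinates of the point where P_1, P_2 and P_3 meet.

(2, 5, -1)

Solving the 3×3 linear system -3x + 2y + 2z = 2, 3x - y + 2z = -1, 14x + 5y - 2z = 55 (e.g. by elimination or Cramer's rule, determinant = 150) gives (2, 5, -1).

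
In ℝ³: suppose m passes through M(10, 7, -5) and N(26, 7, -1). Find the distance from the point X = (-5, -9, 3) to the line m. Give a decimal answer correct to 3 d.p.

19.645

A direction vector for m is N − M = (16, 0, 4).
Taking (10, 7, -5) on m with direction v = (16, 0, 4): w = X − (10, 7, -5) = (-15, -16, 8), and w × v = (-64, 188, 256).
Distance = |w × v| / |v| = √104976 / √272 ≈ 19.645.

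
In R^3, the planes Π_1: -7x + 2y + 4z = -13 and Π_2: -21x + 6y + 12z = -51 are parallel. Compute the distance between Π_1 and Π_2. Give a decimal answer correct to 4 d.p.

0.4815

Rescale Π_2 by 1/3: -7x + 2y + 4z = -17. Then distance = |-13 − (-17)| / √69 ≈ 0.4815.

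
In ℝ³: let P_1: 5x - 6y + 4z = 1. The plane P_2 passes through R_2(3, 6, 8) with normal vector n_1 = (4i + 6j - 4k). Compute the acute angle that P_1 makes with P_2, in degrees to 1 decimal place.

P_2: n_1·r = n_1·R_2 gives 4x + 6y - 4z = 16.
cos θ = |n₁·n₂| / (|n₁||n₂|) = |-32| / (√77 · √68).
θ = arccos(0.44223) ≈ 63.8°.

63.8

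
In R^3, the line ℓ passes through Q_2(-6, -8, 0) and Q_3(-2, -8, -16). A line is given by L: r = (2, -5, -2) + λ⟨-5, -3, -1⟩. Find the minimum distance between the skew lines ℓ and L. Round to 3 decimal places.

1.108

A direction vector for ℓ is Q_3 − Q_2 = (4, 0, -16).
Common perpendicular direction n = (4, 0, -16) × (-5, -3, -1) = (-48, 84, -12).
With w = (2, -5, -2) − (-6, -8, 0) = (8, 3, -2), w · n = -108.
Distance = |w · n| / |n| = |-108| / √9504 ≈ 1.108.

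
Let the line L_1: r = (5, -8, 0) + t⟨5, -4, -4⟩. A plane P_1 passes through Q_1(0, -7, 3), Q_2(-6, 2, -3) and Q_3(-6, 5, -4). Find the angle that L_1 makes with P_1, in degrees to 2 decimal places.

62.79

Q_1Q_2 = (-6, 9, -6), Q_1Q_3 = (-6, 12, -7); a normal to P_1 is Q_1Q_2 × Q_1Q_3 = (9, -6, -18).
Using Q_1: P_1 has equation 9x - 6y - 18z = -12.
sin θ = |n·v| / (|n||v|) = |141| / (√441 · √57) = 0.88933.
θ ≈ 62.79°.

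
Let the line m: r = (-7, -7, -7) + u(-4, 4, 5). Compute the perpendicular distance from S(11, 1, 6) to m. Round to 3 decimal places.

Taking (-7, -7, -7) on m with direction v = (-4, 4, 5): w = S − (-7, -7, -7) = (18, 8, 13), and w × v = (-12, -142, 104).
Distance = |w × v| / |v| = √31124 / √57 ≈ 23.367.

23.367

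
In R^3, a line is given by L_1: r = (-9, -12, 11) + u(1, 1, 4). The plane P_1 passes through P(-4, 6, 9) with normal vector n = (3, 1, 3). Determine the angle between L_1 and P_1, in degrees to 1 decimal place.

59.9

P_1: n·r = n·P gives 3x + y + 3z = 21.
sin θ = |n·v| / (|n||v|) = |16| / (√19 · √18) = 0.86518.
θ ≈ 59.9°.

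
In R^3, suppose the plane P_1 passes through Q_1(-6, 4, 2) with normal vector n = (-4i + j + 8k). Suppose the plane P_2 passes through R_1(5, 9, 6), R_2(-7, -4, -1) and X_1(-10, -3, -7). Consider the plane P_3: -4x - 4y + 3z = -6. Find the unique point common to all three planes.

P_1: n·r = n·Q_1 gives -4x + y + 8z = 44.
R_1R_2 = (-12, -13, -7), R_1X_1 = (-15, -12, -13); a normal to P_2 is R_1R_2 × R_1X_1 = (85, -51, -51).
Using R_1: P_2 has equation 85x - 51y - 51z = -340.
Solving the 3×3 linear system -4x + y + 8z = 44, 85x - 51y - 51z = -340, -4x - 4y + 3z = -6 (e.g. by elimination or Cramer's rule, determinant = -2975) gives (2, 4, 6).

(2, 4, 6)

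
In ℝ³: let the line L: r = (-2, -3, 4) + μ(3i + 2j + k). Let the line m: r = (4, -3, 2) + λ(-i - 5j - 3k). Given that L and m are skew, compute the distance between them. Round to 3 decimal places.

Common perpendicular direction n = (3, 2, 1) × (-1, -5, -3) = (-1, 8, -13).
With w = (4, -3, 2) − (-2, -3, 4) = (6, 0, -2), w · n = 20.
Distance = |w · n| / |n| = |20| / √234 ≈ 1.307.

1.307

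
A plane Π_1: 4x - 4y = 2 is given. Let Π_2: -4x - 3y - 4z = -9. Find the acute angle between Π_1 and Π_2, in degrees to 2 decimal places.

83.66

cos θ = |n₁·n₂| / (|n₁||n₂|) = |-4| / (√32 · √41).
θ = arccos(0.11043) ≈ 83.66°.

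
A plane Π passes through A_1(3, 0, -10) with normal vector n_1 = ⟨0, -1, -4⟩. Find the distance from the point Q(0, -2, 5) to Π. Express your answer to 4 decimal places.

14.0671

Π: n_1·r = n_1·A_1 gives -y - 4z = 40.
n·Q − d = (0)·(0) + (-1)·(-2) + (-4)·(5) − 40 = -58; |n| = √17.
Distance = |-58| / √17 = 58/√17 ≈ 14.0671.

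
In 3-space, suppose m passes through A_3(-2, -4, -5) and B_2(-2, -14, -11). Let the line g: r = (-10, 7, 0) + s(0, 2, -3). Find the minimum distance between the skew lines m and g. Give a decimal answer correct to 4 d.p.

A direction vector for m is B_2 − A_3 = (0, -10, -6).
Common perpendicular direction n = (0, -10, -6) × (0, 2, -3) = (42, 0, 0).
With w = (-10, 7, 0) − (-2, -4, -5) = (-8, 11, 5), w · n = -336.
Distance = |w · n| / |n| = |-336| / √1764 ≈ 8.0000.

8.0000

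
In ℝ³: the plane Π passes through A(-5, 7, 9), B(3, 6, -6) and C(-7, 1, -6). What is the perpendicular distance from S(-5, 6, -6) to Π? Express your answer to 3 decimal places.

3.429

AB = (8, -1, -15), AC = (-2, -6, -15); a normal to Π is AB × AC = (-75, 150, -50).
Using A: Π has equation -75x + 150y - 50z = 975.
n·S − d = (-75)·(-5) + (150)·(6) + (-50)·(-6) − 975 = 600; |n| = √30625.
Distance = |600| / √30625 = 600/√30625 ≈ 3.429.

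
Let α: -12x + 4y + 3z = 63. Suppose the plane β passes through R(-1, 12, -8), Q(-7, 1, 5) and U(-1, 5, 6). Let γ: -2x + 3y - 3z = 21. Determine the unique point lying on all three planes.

RQ = (-6, -11, 13), RU = (0, -7, 14); a normal to β is RQ × RU = (-63, 84, 42).
Using R: β has equation -63x + 84y + 42z = 735.
Solving the 3×3 linear system -12x + 4y + 3z = 63, -63x + 84y + 42z = 735, -2x + 3y - 3z = 21 (e.g. by elimination or Cramer's rule, determinant = 3381) gives (-3, 6, 1).

(-3, 6, 1)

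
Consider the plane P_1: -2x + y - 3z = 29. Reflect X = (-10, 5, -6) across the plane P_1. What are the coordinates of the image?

λ = (n·X − d)/|n|² = (43 − 29)/14 = 1.
Reflection = X − 2λn = (-10, 5, -6) − 2·(-2, 1, -3) = (-6, 3, 0).

(-6, 3, 0)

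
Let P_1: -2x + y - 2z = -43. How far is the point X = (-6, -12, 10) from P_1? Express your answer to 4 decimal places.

7.6667

n·X − d = (-2)·(-6) + (1)·(-12) + (-2)·(10) − (-43) = 23; |n| = √9.
Distance = |23| / √9 = 23/√9 ≈ 7.6667.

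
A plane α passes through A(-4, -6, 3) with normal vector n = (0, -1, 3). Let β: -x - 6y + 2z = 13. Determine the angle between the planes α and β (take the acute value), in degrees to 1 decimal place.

53.7

α: n·r = n·A gives -y + 3z = 15.
cos θ = |n₁·n₂| / (|n₁||n₂|) = |12| / (√10 · √41).
θ = arccos(0.59264) ≈ 53.7°.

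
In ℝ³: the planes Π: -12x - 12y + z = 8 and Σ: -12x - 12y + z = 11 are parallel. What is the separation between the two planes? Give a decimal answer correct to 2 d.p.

0.18

Same normal n = (-12, -12, 1) with |n| = √289; distance = |8 − 11| / |n| = 3/√289 ≈ 0.18.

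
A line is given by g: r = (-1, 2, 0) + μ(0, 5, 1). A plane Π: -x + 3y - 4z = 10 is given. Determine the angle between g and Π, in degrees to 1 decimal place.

25.0

sin θ = |n·v| / (|n||v|) = |11| / (√26 · √26) = 0.42308.
θ ≈ 25.0°.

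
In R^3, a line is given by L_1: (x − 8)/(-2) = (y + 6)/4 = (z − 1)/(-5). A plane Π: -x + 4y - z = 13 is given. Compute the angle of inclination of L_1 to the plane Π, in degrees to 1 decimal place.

53.9

L_1 has direction (-2, 4, -5) through (8, -6, 1).
sin θ = |n·v| / (|n||v|) = |23| / (√18 · √45) = 0.80814.
θ ≈ 53.9°.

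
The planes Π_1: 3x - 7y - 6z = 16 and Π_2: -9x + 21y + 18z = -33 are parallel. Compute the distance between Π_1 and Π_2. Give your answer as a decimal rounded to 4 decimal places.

Rescale Π_2 by 1/(-3): 3x - 7y - 6z = 11. Then distance = |16 − 11| / √94 ≈ 0.5157.

0.5157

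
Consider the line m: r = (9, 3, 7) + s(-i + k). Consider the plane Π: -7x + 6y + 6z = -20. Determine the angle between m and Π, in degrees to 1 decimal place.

56.7

sin θ = |n·v| / (|n||v|) = |13| / (√121 · √2) = 0.83567.
θ ≈ 56.7°.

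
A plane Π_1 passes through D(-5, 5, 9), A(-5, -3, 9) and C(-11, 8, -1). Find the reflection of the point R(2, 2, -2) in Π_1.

DA = (0, -8, 0), DC = (-6, 3, -10); a normal to Π_1 is DA × DC = (80, 0, -48).
Using D: Π_1 has equation 80x - 48z = -832.
λ = (n·R − d)/|n|² = (256 − (-832))/8704 = 1/8.
Reflection = R − 2λn = (2, 2, -2) − (1/4)·(80, 0, -48) = (-18, 2, 10).

(-18, 2, 10)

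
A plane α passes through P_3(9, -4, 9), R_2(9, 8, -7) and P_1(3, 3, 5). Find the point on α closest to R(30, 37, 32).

(6, 1, 5)

P_3R_2 = (0, 12, -16), P_3P_1 = (-6, 7, -4); a normal to α is P_3R_2 × P_3P_1 = (64, 96, 72).
Using P_3: α has equation 64x + 96y + 72z = 840.
Foot = R − λn with λ = (n·R − d)/|n|² = (7776 − 840)/18496 = 3/8.
Foot = (30, 37, 32) − (3/8)·(64, 96, 72) = (6, 1, 5).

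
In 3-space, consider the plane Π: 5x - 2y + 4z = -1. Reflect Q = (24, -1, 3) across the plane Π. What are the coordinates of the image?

(-6, 11, -21)

λ = (n·Q − d)/|n|² = (134 − (-1))/45 = 3.
Reflection = Q − 2λn = (24, -1, 3) − 6·(5, -2, 4) = (-6, 11, -21).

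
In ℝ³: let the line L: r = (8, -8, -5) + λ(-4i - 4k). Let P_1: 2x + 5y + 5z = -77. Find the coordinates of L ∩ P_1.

(4, -8, -9)

Substitute r = (8, -8, -5) + t(-4, 0, -4) into the plane: -49 + (-28)t = -77, so t = 1.
Intersection: (8, -8, -5) + 1·(-4, 0, -4) = (4, -8, -9).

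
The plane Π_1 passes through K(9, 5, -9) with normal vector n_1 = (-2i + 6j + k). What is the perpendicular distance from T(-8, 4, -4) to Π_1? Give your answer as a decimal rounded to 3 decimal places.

Π_1: n_1·r = n_1·K gives -2x + 6y + z = 3.
n·T − d = (-2)·(-8) + (6)·(4) + (1)·(-4) − 3 = 33; |n| = √41.
Distance = |33| / √41 = 33/√41 ≈ 5.154.

5.154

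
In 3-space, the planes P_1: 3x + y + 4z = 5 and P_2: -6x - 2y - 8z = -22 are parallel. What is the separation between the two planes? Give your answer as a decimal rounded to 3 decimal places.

Rescale P_2 by 1/(-2): 3x + y + 4z = 11. Then distance = |5 − 11| / √26 ≈ 1.177.

1.177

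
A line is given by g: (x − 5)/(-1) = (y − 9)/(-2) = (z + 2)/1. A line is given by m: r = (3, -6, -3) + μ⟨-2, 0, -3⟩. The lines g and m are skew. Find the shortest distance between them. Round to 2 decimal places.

g has direction (-1, -2, 1) through (5, 9, -2).
Common perpendicular direction n = (-1, -2, 1) × (-2, 0, -3) = (6, -5, -4).
With w = (3, -6, -3) − (5, 9, -2) = (-2, -15, -1), w · n = 67.
Distance = |w · n| / |n| = |67| / √77 ≈ 7.64.

7.64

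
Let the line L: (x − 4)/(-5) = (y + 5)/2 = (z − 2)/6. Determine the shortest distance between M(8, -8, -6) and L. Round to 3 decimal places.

L has direction (-5, 2, 6) through (4, -5, 2).
Taking (4, -5, 2) on L with direction v = (-5, 2, 6): w = M − (4, -5, 2) = (4, -3, -8), and w × v = (-2, 16, -7).
Distance = |w × v| / |v| = √309 / √65 ≈ 2.180.

2.180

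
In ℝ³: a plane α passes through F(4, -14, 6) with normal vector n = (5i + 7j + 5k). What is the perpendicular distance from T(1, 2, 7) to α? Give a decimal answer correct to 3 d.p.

10.251

α: n·r = n·F gives 5x + 7y + 5z = -48.
n·T − d = (5)·(1) + (7)·(2) + (5)·(7) − (-48) = 102; |n| = √99.
Distance = |102| / √99 = 102/√99 ≈ 10.251.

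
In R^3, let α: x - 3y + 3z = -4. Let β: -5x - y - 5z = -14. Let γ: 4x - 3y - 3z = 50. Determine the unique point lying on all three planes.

(8, -1, -5)

Solving the 3×3 linear system x - 3y + 3z = -4, -5x - y - 5z = -14, 4x - 3y - 3z = 50 (e.g. by elimination or Cramer's rule, determinant = 150) gives (8, -1, -5).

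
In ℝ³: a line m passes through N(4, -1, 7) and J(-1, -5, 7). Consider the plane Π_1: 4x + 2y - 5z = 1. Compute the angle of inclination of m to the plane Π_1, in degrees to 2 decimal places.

40.68

A direction vector for m is J − N = (-5, -4, 0).
sin θ = |n·v| / (|n||v|) = |-28| / (√45 · √41) = 0.65187.
θ ≈ 40.68°.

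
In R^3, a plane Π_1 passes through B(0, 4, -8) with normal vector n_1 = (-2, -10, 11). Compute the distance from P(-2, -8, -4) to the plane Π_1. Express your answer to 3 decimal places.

Π_1: n_1·r = n_1·B gives -2x - 10y + 11z = -128.
n·P − d = (-2)·(-2) + (-10)·(-8) + (11)·(-4) − (-128) = 168; |n| = √225.
Distance = |168| / √225 = 168/√225 ≈ 11.200.

11.200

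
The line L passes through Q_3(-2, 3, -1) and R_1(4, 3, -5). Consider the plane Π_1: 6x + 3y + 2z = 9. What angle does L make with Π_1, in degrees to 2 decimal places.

A direction vector for L is R_1 − Q_3 = (6, 0, -4).
sin θ = |n·v| / (|n||v|) = |28| / (√49 · √52) = 0.55470.
θ ≈ 33.69°.

33.69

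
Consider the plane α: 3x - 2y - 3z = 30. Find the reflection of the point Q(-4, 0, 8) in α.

λ = (n·Q − d)/|n|² = (-36 − 30)/22 = -3.
Reflection = Q − 2λn = (-4, 0, 8) − (-6)·(3, -2, -3) = (14, -12, -10).

(14, -12, -10)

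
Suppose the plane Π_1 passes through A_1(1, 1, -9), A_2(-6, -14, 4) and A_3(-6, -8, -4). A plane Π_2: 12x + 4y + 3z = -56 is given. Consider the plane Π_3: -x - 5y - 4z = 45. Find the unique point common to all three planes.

A_1A_2 = (-7, -15, 13), A_1A_3 = (-7, -9, 5); a normal to Π_1 is A_1A_2 × A_1A_3 = (42, -56, -42).
Using A_1: Π_1 has equation 42x - 56y - 42z = 364.
Solving the 3×3 linear system 42x - 56y - 42z = 364, 12x + 4y + 3z = -56, -x - 5y - 4z = 45 (e.g. by elimination or Cramer's rule, determinant = -210) gives (-2, 1, -12).

(-2, 1, -12)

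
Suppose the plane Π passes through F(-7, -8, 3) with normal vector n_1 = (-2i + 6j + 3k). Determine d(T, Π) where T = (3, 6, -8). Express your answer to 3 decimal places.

4.429

Π: n_1·r = n_1·F gives -2x + 6y + 3z = -25.
n·T − d = (-2)·(3) + (6)·(6) + (3)·(-8) − (-25) = 31; |n| = √49.
Distance = |31| / √49 = 31/√49 ≈ 4.429.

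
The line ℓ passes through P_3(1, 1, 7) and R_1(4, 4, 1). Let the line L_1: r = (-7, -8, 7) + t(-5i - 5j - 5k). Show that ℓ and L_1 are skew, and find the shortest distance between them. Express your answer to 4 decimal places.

A direction vector for ℓ is R_1 − P_3 = (3, 3, -6).
Common perpendicular direction n = (3, 3, -6) × (-5, -5, -5) = (-45, 45, 0).
With w = (-7, -8, 7) − (1, 1, 7) = (-8, -9, 0), w · n = -45.
Since n ≠ 0 the lines are not parallel, and w · n = -45 ≠ 0 so they do not intersect; hence they are skew.
Distance = |w · n| / |n| = |-45| / √4050 ≈ 0.7071.

0.7071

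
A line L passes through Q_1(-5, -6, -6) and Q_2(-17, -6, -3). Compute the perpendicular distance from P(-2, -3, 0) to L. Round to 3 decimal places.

A direction vector for L is Q_2 − Q_1 = (-12, 0, 3).
Taking (-5, -6, -6) on L with direction v = (-12, 0, 3): w = P − (-5, -6, -6) = (3, 3, 6), and w × v = (9, -81, 36).
Distance = |w × v| / |v| = √7938 / √153 ≈ 7.203.

7.203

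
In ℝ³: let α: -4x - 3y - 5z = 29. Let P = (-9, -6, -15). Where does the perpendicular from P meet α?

(-1, 0, -5)

Foot = P − λn with λ = (n·P − d)/|n|² = (129 − 29)/50 = 2.
Foot = (-9, -6, -15) − 2·(-4, -3, -5) = (-1, 0, -5).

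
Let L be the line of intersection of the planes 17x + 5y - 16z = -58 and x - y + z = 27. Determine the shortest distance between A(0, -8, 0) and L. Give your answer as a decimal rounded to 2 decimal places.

10.97

Direction of L: (17, 5, -16) × (1, -1, 1) = (-11, -33, -22).
A point on L: solving the two plane equations with x = 8 gives (8, -10, 9).
Taking (8, -10, 9) on L with direction v = (-11, -33, -22): w = A − (8, -10, 9) = (-8, 2, -9), and w × v = (-341, -77, 286).
Distance = |w × v| / |v| = √204006 / √1694 ≈ 10.97.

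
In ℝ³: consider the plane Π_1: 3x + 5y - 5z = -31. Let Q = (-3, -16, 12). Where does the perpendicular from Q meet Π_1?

Foot = Q − λn with λ = (n·Q − d)/|n|² = (-149 − (-31))/59 = -2.
Foot = (-3, -16, 12) − (-2)·(3, 5, -5) = (3, -6, 2).

(3, -6, 2)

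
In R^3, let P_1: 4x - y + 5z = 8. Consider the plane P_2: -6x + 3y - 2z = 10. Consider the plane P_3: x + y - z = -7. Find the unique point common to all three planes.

(-3, 0, 4)

Solving the 3×3 linear system 4x - y + 5z = 8, -6x + 3y - 2z = 10, x + y - z = -7 (e.g. by elimination or Cramer's rule, determinant = -41) gives (-3, 0, 4).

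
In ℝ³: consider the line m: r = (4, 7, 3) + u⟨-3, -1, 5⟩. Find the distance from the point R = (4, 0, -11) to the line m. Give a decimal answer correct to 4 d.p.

11.4717

Taking (4, 7, 3) on m with direction v = (-3, -1, 5): w = R − (4, 7, 3) = (0, -7, -14), and w × v = (-49, 42, -21).
Distance = |w × v| / |v| = √4606 / √35 ≈ 11.4717.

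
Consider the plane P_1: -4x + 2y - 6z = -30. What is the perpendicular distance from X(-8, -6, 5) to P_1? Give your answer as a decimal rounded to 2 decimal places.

n·X − d = (-4)·(-8) + (2)·(-6) + (-6)·(5) − (-30) = 20; |n| = √56.
Distance = |20| / √56 = 20/√56 ≈ 2.67.

2.67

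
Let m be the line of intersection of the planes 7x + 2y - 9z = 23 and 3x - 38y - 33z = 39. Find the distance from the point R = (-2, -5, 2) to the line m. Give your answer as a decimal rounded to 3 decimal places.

Direction of m: (7, 2, -9) × (3, -38, -33) = (-408, 204, -272).
A point on m: solving the two plane equations with x = 2 gives (2, 0, -1).
Taking (2, 0, -1) on m with direction v = (-408, 204, -272): w = R − (2, 0, -1) = (-4, -5, 3), and w × v = (748, -2312, -2856).
Distance = |w × v| / |v| = √14061584 / √282064 ≈ 7.061.

7.061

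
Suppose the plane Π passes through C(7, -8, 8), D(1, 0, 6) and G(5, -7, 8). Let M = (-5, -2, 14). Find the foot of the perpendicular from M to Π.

CD = (-6, 8, -2), CG = (-2, 1, 0); a normal to Π is CD × CG = (2, 4, 10).
Using C: Π has equation 2x + 4y + 10z = 62.
Foot = M − λn with λ = (n·M − d)/|n|² = (122 − 62)/120 = 1/2.
Foot = (-5, -2, 14) − (1/2)·(2, 4, 10) = (-6, -4, 9).

(-6, -4, 9)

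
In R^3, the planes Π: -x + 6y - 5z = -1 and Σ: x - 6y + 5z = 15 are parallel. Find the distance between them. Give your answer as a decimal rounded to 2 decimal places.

1.78

Rescale Σ by 1/(-1): -x + 6y - 5z = -15. Then distance = |-1 − (-15)| / √62 ≈ 1.78.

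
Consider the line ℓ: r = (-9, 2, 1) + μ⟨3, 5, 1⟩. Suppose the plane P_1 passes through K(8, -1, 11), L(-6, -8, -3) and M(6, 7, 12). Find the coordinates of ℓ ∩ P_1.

KL = (-14, -7, -14), KM = (-2, 8, 1); a normal to P_1 is KL × KM = (105, 42, -126).
Using K: P_1 has equation 105x + 42y - 126z = -588.
Substitute r = (-9, 2, 1) + t(3, 5, 1) into the plane: -987 + 399t = -588, so t = 1.
Intersection: (-9, 2, 1) + 1·(3, 5, 1) = (-6, 7, 2).

(-6, 7, 2)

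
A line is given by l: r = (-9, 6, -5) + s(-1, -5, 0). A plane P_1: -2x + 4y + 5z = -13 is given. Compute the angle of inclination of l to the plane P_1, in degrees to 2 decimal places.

sin θ = |n·v| / (|n||v|) = |-18| / (√45 · √26) = 0.52623.
θ ≈ 31.75°.

31.75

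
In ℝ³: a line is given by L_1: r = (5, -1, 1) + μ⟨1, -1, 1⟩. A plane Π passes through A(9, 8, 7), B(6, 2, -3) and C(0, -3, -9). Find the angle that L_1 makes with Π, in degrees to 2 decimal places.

AB = (-3, -6, -10), AC = (-9, -11, -16); a normal to Π is AB × AC = (-14, 42, -21).
Using A: Π has equation -14x + 42y - 21z = 63.
sin θ = |n·v| / (|n||v|) = |-77| / (√2401 · √3) = 0.90726.
θ ≈ 65.13°.

65.13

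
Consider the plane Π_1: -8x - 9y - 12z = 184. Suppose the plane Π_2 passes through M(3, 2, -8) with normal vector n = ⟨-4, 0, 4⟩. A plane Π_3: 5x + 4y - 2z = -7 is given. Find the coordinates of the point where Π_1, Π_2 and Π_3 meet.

(1, -8, -10)

Π_2: n·r = n·M gives -4x + 4z = -44.
Solving the 3×3 linear system -8x - 9y - 12z = 184, -4x + 4z = -44, 5x + 4y - 2z = -7 (e.g. by elimination or Cramer's rule, determinant = 212) gives (1, -8, -10).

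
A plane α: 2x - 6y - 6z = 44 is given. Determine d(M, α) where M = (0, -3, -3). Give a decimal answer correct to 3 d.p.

n·M − d = (2)·(0) + (-6)·(-3) + (-6)·(-3) − 44 = -8; |n| = √76.
Distance = |-8| / √76 = 8/√76 ≈ 0.918.

0.918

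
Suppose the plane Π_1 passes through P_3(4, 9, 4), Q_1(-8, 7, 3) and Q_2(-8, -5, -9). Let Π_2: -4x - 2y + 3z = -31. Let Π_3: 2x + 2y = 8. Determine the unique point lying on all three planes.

P_3Q_1 = (-12, -2, -1), P_3Q_2 = (-12, -14, -13); a normal to Π_1 is P_3Q_1 × P_3Q_2 = (12, -144, 144).
Using P_3: Π_1 has equation 12x - 144y + 144z = -672.
Solving the 3×3 linear system 12x - 144y + 144z = -672, -4x - 2y + 3z = -31, 2x + 2y = 8 (e.g. by elimination or Cramer's rule, determinant = -1512) gives (4, 0, -5).

(4, 0, -5)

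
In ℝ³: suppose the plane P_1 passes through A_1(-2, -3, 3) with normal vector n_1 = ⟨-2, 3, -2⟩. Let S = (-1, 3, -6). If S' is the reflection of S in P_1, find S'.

P_1: n_1·r = n_1·A_1 gives -2x + 3y - 2z = -11.
λ = (n·S − d)/|n|² = (23 − (-11))/17 = 2.
Reflection = S − 2λn = (-1, 3, -6) − 4·(-2, 3, -2) = (7, -9, 2).

(7, -9, 2)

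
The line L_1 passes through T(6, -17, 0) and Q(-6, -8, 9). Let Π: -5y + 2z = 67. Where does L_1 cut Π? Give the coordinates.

A direction vector for L_1 is Q − T = (-12, 9, 9).
Substitute r = (6, -17, 0) + t(-12, 9, 9) into the plane: 85 + (-27)t = 67, so t = 2/3.
Intersection: (6, -17, 0) + (2/3)·(-12, 9, 9) = (-2, -11, 6).

(-2, -11, 6)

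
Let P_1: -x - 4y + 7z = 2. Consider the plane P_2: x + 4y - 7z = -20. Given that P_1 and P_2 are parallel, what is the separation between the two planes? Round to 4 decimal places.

2.2156

Rescale P_2 by 1/(-1): -x - 4y + 7z = 20. Then distance = |2 − 20| / √66 ≈ 2.2156.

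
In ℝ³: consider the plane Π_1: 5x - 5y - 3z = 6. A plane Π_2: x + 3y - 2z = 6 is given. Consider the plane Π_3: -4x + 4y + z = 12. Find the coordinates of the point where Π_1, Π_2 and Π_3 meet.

Solving the 3×3 linear system 5x - 5y - 3z = 6, x + 3y - 2z = 6, -4x + 4y + z = 12 (e.g. by elimination or Cramer's rule, determinant = -28) gives (-9, -3, -12).

(-9, -3, -12)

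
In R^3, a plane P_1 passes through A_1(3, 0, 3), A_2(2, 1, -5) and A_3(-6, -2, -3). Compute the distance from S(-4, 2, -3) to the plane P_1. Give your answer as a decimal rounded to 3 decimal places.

3.123

A_1A_2 = (-1, 1, -8), A_1A_3 = (-9, -2, -6); a normal to P_1 is A_1A_2 × A_1A_3 = (-22, 66, 11).
Using A_1: P_1 has equation -22x + 66y + 11z = -33.
n·S − d = (-22)·(-4) + (66)·(2) + (11)·(-3) − (-33) = 220; |n| = √4961.
Distance = |220| / √4961 = 220/√4961 ≈ 3.123.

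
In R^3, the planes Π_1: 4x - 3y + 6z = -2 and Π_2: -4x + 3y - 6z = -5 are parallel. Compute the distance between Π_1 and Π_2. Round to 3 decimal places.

Rescale Π_2 by 1/(-1): 4x - 3y + 6z = 5. Then distance = |-2 − 5| / √61 ≈ 0.896.

0.896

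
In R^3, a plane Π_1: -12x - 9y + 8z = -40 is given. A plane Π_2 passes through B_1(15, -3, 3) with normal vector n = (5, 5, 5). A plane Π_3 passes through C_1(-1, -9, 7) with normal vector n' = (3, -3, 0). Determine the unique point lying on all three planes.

Π_2: n·r = n·B_1 gives 5x + 5y + 5z = 75.
Π_3: n'·r = n'·C_1 gives 3x - 3y = 24.
Solving the 3×3 linear system -12x - 9y + 8z = -40, 5x + 5y + 5z = 75, 3x - 3y = 24 (e.g. by elimination or Cramer's rule, determinant = -555) gives (8, 0, 7).

(8, 0, 7)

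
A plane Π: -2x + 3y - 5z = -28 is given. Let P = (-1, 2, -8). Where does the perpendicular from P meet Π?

Foot = P − λn with λ = (n·P − d)/|n|² = (48 − (-28))/38 = 2.
Foot = (-1, 2, -8) − 2·(-2, 3, -5) = (3, -4, 2).

(3, -4, 2)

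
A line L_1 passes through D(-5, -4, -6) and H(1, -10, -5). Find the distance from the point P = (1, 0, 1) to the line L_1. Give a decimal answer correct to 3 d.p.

A direction vector for L_1 is H − D = (6, -6, 1).
Taking (-5, -4, -6) on L_1 with direction v = (6, -6, 1): w = P − (-5, -4, -6) = (6, 4, 7), and w × v = (46, 36, -60).
Distance = |w × v| / |v| = √7012 / √73 ≈ 9.801.

9.801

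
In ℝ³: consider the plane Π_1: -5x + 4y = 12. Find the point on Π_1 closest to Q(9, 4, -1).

(4, 8, -1)

Foot = Q − λn with λ = (n·Q − d)/|n|² = (-29 − 12)/41 = -1.
Foot = (9, 4, -1) − (-1)·(-5, 4, 0) = (4, 8, -1).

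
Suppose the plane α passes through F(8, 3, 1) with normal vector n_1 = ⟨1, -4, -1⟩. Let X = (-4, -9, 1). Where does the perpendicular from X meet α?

α: n_1·r = n_1·F gives x - 4y - z = -5.
Foot = X − λn with λ = (n·X − d)/|n|² = (31 − (-5))/18 = 2.
Foot = (-4, -9, 1) − 2·(1, -4, -1) = (-6, -1, 3).

(-6, -1, 3)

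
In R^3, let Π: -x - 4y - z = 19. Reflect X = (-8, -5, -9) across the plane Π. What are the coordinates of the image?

(-6, 3, -7)

λ = (n·X − d)/|n|² = (37 − 19)/18 = 1.
Reflection = X − 2λn = (-8, -5, -9) − 2·(-1, -4, -1) = (-6, 3, -7).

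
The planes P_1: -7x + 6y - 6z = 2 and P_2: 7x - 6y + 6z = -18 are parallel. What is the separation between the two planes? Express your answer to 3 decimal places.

1.455

Rescale P_2 by 1/(-1): -7x + 6y - 6z = 18. Then distance = |2 − 18| / √121 ≈ 1.455.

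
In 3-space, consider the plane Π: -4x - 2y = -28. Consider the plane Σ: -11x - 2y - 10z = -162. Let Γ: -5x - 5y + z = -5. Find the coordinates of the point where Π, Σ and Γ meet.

(12, -10, 5)

Solving the 3×3 linear system -4x - 2y = -28, -11x - 2y - 10z = -162, -5x - 5y + z = -5 (e.g. by elimination or Cramer's rule, determinant = 86) gives (12, -10, 5).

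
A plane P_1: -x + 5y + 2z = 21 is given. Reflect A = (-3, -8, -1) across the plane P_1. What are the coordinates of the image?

(-7, 12, 7)

λ = (n·A − d)/|n|² = (-39 − 21)/30 = -2.
Reflection = A − 2λn = (-3, -8, -1) − (-4)·(-1, 5, 2) = (-7, 12, 7).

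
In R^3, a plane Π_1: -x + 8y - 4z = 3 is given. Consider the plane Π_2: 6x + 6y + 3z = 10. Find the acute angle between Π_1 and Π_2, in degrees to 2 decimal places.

cos θ = |n₁·n₂| / (|n₁||n₂|) = |30| / (√81 · √81).
θ = arccos(0.37037) ≈ 68.26°.

68.26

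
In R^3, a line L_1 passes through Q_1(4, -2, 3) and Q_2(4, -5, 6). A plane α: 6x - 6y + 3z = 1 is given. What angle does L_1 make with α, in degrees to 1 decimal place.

45.0

A direction vector for L_1 is Q_2 − Q_1 = (0, -3, 3).
sin θ = |n·v| / (|n||v|) = |27| / (√81 · √18) = 0.70711.
θ ≈ 45.0°.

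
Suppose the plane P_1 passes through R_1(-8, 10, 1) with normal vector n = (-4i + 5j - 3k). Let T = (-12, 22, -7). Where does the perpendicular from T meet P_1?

(-4, 12, -1)

P_1: n·r = n·R_1 gives -4x + 5y - 3z = 79.
Foot = T − λn with λ = (n·T − d)/|n|² = (179 − 79)/50 = 2.
Foot = (-12, 22, -7) − 2·(-4, 5, -3) = (-4, 12, -1).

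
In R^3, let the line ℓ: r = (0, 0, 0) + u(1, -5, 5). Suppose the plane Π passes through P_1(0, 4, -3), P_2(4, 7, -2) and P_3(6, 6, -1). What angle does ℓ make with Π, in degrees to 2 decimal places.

27.40

P_1P_2 = (4, 3, 1), P_1P_3 = (6, 2, 2); a normal to Π is P_1P_2 × P_1P_3 = (4, -2, -10).
Using P_1: Π has equation 4x - 2y - 10z = 22.
sin θ = |n·v| / (|n||v|) = |-36| / (√120 · √51) = 0.46018.
θ ≈ 27.40°.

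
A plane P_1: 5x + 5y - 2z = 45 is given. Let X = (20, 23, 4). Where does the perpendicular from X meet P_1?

(5, 8, 10)

Foot = X − λn with λ = (n·X − d)/|n|² = (207 − 45)/54 = 3.
Foot = (20, 23, 4) − 3·(5, 5, -2) = (5, 8, 10).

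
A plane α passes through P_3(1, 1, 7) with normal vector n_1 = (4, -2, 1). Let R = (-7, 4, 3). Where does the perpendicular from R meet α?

α: n_1·r = n_1·P_3 gives 4x - 2y + z = 9.
Foot = R − λn with λ = (n·R − d)/|n|² = (-33 − 9)/21 = -2.
Foot = (-7, 4, 3) − (-2)·(4, -2, 1) = (1, 0, 5).

(1, 0, 5)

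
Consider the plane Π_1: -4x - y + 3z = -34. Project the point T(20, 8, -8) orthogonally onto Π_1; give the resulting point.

(8, 5, 1)

Foot = T − λn with λ = (n·T − d)/|n|² = (-112 − (-34))/26 = -3.
Foot = (20, 8, -8) − (-3)·(-4, -1, 3) = (8, 5, 1).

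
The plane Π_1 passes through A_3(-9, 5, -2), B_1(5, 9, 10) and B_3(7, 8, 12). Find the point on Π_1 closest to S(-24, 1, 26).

(-4, -3, 4)

A_3B_1 = (14, 4, 12), A_3B_3 = (16, 3, 14); a normal to Π_1 is A_3B_1 × A_3B_3 = (20, -4, -22).
Using A_3: Π_1 has equation 20x - 4y - 22z = -156.
Foot = S − λn with λ = (n·S − d)/|n|² = (-1056 − (-156))/900 = -1.
Foot = (-24, 1, 26) − (-1)·(20, -4, -22) = (-4, -3, 4).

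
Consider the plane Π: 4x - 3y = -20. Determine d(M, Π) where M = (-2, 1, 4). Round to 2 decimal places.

1.80

n·M − d = (4)·(-2) + (-3)·(1) + (0)·(4) − (-20) = 9; |n| = √25.
Distance = |9| / √25 = 9/√25 ≈ 1.80.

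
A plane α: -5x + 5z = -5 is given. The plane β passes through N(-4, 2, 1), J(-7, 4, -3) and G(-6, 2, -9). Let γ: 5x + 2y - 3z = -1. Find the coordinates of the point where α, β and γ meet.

(0, -2, -1)

NJ = (-3, 2, -4), NG = (-2, 0, -10); a normal to β is NJ × NG = (-20, -22, 4).
Using N: β has equation -20x - 22y + 4z = 40.
Solving the 3×3 linear system -5x + 5z = -5, -20x - 22y + 4z = 40, 5x + 2y - 3z = -1 (e.g. by elimination or Cramer's rule, determinant = 60) gives (0, -2, -1).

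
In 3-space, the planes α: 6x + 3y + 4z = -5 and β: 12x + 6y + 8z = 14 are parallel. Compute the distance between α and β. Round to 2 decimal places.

1.54

Rescale β by 1/2: 6x + 3y + 4z = 7. Then distance = |-5 − 7| / √61 ≈ 1.54.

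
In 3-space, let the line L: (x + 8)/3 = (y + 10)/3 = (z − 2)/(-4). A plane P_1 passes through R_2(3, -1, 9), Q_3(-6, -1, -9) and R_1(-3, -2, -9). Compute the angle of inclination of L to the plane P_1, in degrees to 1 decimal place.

48.6

L has direction (3, 3, -4) through (-8, -10, 2).
R_2Q_3 = (-9, 0, -18), R_2R_1 = (-6, -1, -18); a normal to P_1 is R_2Q_3 × R_2R_1 = (-18, -54, 9).
Using R_2: P_1 has equation -18x - 54y + 9z = 81.
sin θ = |n·v| / (|n||v|) = |-252| / (√3321 · √34) = 0.74994.
θ ≈ 48.6°.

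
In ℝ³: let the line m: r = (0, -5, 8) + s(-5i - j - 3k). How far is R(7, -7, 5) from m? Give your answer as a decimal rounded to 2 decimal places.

6.75

Taking (0, -5, 8) on m with direction v = (-5, -1, -3): w = R − (0, -5, 8) = (7, -2, -3), and w × v = (3, 36, -17).
Distance = |w × v| / |v| = √1594 / √35 ≈ 6.75.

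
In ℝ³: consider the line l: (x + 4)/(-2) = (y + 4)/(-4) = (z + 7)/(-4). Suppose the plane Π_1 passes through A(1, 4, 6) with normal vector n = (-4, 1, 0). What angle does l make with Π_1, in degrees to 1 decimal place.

9.3

l has direction (-2, -4, -4) through (-4, -4, -7).
Π_1: n·r = n·A gives -4x + y = 0.
sin θ = |n·v| / (|n||v|) = |4| / (√17 · √36) = 0.16169.
θ ≈ 9.3°.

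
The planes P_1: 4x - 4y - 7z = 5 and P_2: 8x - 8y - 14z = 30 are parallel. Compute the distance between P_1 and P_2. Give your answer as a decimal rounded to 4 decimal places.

1.1111

Rescale P_2 by 1/2: 4x - 4y - 7z = 15. Then distance = |5 − 15| / √81 ≈ 1.1111.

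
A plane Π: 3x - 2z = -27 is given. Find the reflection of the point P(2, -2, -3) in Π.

λ = (n·P − d)/|n|² = (12 − (-27))/13 = 3.
Reflection = P − 2λn = (2, -2, -3) − 6·(3, 0, -2) = (-16, -2, 9).

(-16, -2, 9)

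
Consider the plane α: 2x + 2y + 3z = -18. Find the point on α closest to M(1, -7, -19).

Foot = M − λn with λ = (n·M − d)/|n|² = (-69 − (-18))/17 = -3.
Foot = (1, -7, -19) − (-3)·(2, 2, 3) = (7, -1, -10).

(7, -1, -10)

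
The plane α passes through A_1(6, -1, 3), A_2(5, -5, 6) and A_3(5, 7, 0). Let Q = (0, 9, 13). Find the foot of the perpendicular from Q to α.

(-4, 7, 9)

A_1A_2 = (-1, -4, 3), A_1A_3 = (-1, 8, -3); a normal to α is A_1A_2 × A_1A_3 = (-12, -6, -12).
Using A_1: α has equation -12x - 6y - 12z = -102.
Foot = Q − λn with λ = (n·Q − d)/|n|² = (-210 − (-102))/324 = -1/3.
Foot = (0, 9, 13) − (-1/3)·(-12, -6, -12) = (-4, 7, 9).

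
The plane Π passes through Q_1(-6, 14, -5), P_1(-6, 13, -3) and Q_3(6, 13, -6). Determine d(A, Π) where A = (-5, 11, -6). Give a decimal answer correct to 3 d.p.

Q_1P_1 = (0, -1, 2), Q_1Q_3 = (12, -1, -1); a normal to Π is Q_1P_1 × Q_1Q_3 = (3, 24, 12).
Using Q_1: Π has equation 3x + 24y + 12z = 258.
n·A − d = (3)·(-5) + (24)·(11) + (12)·(-6) − 258 = -81; |n| = √729.
Distance = |-81| / √729 = 81/√729 ≈ 3.000.

3.000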